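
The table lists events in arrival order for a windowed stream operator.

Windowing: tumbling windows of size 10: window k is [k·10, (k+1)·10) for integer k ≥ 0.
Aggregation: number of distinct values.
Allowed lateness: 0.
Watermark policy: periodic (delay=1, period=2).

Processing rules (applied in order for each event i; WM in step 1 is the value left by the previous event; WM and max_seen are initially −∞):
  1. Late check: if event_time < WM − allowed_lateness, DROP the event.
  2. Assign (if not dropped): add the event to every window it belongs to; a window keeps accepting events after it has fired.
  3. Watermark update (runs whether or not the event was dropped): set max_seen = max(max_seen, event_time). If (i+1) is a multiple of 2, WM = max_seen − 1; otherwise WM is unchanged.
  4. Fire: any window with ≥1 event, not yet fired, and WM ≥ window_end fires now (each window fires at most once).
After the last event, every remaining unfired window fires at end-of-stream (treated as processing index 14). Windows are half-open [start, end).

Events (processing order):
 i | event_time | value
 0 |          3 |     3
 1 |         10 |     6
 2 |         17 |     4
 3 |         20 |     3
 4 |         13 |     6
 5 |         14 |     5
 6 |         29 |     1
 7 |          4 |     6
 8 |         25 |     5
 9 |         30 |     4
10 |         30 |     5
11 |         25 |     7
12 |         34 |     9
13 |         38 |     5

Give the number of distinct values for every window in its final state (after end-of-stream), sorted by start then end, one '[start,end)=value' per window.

[0,10)=1 [10,20)=2 [20,30)=2 [30,40)=3

i=0 t=3 v=3: → [0,10); WM=−∞
i=1 t=10 v=6: → [10,20); WM=9
i=2 t=17 v=4: → [10,20); WM=9
i=3 t=20 v=3: → [20,30); WM=19; [0,10) fires=1
i=4 t=13 v=6: DROP (t<19-0); WM=19
i=5 t=14 v=5: DROP (t<19-0); WM=19
i=6 t=29 v=1: → [20,30); WM=19
i=7 t=4 v=6: DROP (t<19-0); WM=28; [10,20) fires=2
i=8 t=25 v=5: DROP (t<28-0); WM=28
i=9 t=30 v=4: → [30,40); WM=29
i=10 t=30 v=5: → [30,40); WM=29
i=11 t=25 v=7: DROP (t<29-0); WM=29
i=12 t=34 v=9: → [30,40); WM=29
i=13 t=38 v=5: → [30,40); WM=37; [20,30) fires=2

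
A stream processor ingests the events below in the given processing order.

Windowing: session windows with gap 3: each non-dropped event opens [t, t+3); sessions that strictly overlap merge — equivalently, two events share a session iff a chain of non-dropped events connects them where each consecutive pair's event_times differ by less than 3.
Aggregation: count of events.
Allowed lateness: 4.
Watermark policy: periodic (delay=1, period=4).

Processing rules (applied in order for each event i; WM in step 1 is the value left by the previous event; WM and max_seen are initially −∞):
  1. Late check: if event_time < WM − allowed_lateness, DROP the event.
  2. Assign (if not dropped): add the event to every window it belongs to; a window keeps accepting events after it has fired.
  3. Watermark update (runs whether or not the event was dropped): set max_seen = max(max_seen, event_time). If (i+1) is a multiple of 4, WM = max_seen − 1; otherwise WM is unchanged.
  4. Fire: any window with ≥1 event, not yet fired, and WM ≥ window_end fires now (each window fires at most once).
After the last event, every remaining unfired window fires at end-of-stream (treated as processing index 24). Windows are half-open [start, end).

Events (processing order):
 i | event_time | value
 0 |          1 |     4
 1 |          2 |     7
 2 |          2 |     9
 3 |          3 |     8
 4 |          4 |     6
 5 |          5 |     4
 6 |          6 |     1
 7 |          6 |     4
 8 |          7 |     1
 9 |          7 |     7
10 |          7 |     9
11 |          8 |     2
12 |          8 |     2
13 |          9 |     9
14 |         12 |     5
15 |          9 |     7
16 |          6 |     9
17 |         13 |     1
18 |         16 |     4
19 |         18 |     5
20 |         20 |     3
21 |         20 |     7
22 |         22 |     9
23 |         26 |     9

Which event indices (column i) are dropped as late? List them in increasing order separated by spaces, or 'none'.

16

i=0 t=1 v=4: → [1,4); WM=−∞
i=1 t=2 v=7: → [1,5); WM=−∞
i=2 t=2 v=9: → [1,5); WM=−∞
i=3 t=3 v=8: → [1,6); WM=2
i=4 t=4 v=6: → [1,7); WM=2
i=5 t=5 v=4: → [1,8); WM=2
i=6 t=6 v=1: → [1,9); WM=2
i=7 t=6 v=4: → [1,9); WM=5
i=8 t=7 v=1: → [1,10); WM=5
i=9 t=7 v=7: → [1,10); WM=5
i=10 t=7 v=9: → [1,10); WM=5
i=11 t=8 v=2: → [1,11); WM=7
i=12 t=8 v=2: → [1,11); WM=7
i=13 t=9 v=9: → [1,12); WM=7
i=14 t=12 v=5: → [12,15); WM=7
i=15 t=9 v=7: → [1,12); WM=11
i=16 t=6 v=9: DROP (t<11-4); WM=11
i=17 t=13 v=1: → [12,16); WM=11
i=18 t=16 v=4: → [16,19); WM=11
i=19 t=18 v=5: → [16,21); WM=17
i=20 t=20 v=3: → [16,23); WM=17
i=21 t=20 v=7: → [16,23); WM=17
i=22 t=22 v=9: → [16,25); WM=17
i=23 t=26 v=9: → [26,29); WM=25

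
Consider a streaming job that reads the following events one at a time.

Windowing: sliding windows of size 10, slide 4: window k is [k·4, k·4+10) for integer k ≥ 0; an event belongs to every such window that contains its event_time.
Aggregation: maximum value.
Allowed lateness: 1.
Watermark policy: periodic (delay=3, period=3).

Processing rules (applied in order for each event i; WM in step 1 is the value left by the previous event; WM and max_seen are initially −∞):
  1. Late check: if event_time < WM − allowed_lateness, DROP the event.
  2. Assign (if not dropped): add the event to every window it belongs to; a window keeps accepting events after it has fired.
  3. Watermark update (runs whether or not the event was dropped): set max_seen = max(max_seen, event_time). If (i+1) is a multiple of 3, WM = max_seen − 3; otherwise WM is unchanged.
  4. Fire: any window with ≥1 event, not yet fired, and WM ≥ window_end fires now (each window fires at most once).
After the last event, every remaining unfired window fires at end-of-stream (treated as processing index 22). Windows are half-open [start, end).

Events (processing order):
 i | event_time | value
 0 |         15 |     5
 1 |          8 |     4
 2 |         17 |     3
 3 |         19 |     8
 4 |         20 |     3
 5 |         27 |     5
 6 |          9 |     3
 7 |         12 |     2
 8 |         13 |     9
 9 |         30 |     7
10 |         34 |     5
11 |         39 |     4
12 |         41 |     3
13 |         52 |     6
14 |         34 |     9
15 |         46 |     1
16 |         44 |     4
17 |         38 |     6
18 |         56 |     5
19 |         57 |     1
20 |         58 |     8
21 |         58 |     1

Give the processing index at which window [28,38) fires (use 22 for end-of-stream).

i=0 t=15 v=5: → [12,22),[8,18); WM=−∞
i=1 t=8 v=4: → [8,18),[4,14),[0,10); WM=−∞
i=2 t=17 v=3: → [16,26),[12,22),[8,18); WM=14; [0,10) fires=4 [4,14) fires=4
i=3 t=19 v=8: → [16,26),[12,22); WM=14
i=4 t=20 v=3: → [20,30),[16,26),[12,22); WM=14
i=5 t=27 v=5: → [24,34),[20,30); WM=24; [8,18) fires=5 [12,22) fires=8
i=6 t=9 v=3: DROP (t<24-1); WM=24
i=7 t=12 v=2: DROP (t<24-1); WM=24
i=8 t=13 v=9: DROP (t<24-1); WM=24
i=9 t=30 v=7: → [28,38),[24,34); WM=24
i=10 t=34 v=5: → [32,42),[28,38); WM=24
i=11 t=39 v=4: → [36,46),[32,42); WM=36; [16,26) fires=8 [20,30) fires=5 [24,34) fires=7
i=12 t=41 v=3: → [40,50),[36,46),[32,42); WM=36
i=13 t=52 v=6: → [52,62),[48,58),[44,54); WM=36
i=14 t=34 v=9: DROP (t<36-1); WM=49; [28,38) fires=7 [32,42) fires=5 [36,46) fires=4
i=15 t=46 v=1: DROP (t<49-1); WM=49
i=16 t=44 v=4: DROP (t<49-1); WM=49
i=17 t=38 v=6: DROP (t<49-1); WM=49
i=18 t=56 v=5: → [56,66),[52,62),[48,58); WM=49
i=19 t=57 v=1: → [56,66),[52,62),[48,58); WM=49
i=20 t=58 v=8: → [56,66),[52,62); WM=55; [40,50) fires=3 [44,54) fires=6
i=21 t=58 v=1: → [56,66),[52,62); WM=55

14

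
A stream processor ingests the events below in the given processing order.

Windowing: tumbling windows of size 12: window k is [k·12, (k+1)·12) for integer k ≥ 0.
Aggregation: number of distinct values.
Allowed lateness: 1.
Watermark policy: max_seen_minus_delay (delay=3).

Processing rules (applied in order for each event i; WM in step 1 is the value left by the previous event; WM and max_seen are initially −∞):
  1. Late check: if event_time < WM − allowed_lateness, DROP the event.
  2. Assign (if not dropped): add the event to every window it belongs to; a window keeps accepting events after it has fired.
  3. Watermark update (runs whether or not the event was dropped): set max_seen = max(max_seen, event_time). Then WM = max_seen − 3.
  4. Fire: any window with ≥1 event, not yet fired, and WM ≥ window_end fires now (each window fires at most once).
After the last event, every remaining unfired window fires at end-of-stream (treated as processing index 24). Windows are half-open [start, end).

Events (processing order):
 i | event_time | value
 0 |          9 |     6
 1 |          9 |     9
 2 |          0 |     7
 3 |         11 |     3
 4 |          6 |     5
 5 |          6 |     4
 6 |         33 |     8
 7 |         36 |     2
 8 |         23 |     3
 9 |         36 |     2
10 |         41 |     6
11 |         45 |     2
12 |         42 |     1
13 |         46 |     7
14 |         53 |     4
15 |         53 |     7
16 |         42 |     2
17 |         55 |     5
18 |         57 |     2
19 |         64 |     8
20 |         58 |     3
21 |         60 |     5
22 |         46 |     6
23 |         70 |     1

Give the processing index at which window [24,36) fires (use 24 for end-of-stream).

i=0 t=9 v=6: → [0,12); WM=6
i=1 t=9 v=9: → [0,12); WM=6
i=2 t=0 v=7: DROP (t<6-1); WM=6
i=3 t=11 v=3: → [0,12); WM=8
i=4 t=6 v=5: DROP (t<8-1); WM=8
i=5 t=6 v=4: DROP (t<8-1); WM=8
i=6 t=33 v=8: → [24,36); WM=30; [0,12) fires=3
i=7 t=36 v=2: → [36,48); WM=33
i=8 t=23 v=3: DROP (t<33-1); WM=33
i=9 t=36 v=2: → [36,48); WM=33
i=10 t=41 v=6: → [36,48); WM=38; [24,36) fires=1
i=11 t=45 v=2: → [36,48); WM=42
i=12 t=42 v=1: → [36,48); WM=42
i=13 t=46 v=7: → [36,48); WM=43
i=14 t=53 v=4: → [48,60); WM=50; [36,48) fires=4
i=15 t=53 v=7: → [48,60); WM=50
i=16 t=42 v=2: DROP (t<50-1); WM=50
i=17 t=55 v=5: → [48,60); WM=52
i=18 t=57 v=2: → [48,60); WM=54
i=19 t=64 v=8: → [60,72); WM=61; [48,60) fires=4
i=20 t=58 v=3: DROP (t<61-1); WM=61
i=21 t=60 v=5: → [60,72); WM=61
i=22 t=46 v=6: DROP (t<61-1); WM=61
i=23 t=70 v=1: → [60,72); WM=67

10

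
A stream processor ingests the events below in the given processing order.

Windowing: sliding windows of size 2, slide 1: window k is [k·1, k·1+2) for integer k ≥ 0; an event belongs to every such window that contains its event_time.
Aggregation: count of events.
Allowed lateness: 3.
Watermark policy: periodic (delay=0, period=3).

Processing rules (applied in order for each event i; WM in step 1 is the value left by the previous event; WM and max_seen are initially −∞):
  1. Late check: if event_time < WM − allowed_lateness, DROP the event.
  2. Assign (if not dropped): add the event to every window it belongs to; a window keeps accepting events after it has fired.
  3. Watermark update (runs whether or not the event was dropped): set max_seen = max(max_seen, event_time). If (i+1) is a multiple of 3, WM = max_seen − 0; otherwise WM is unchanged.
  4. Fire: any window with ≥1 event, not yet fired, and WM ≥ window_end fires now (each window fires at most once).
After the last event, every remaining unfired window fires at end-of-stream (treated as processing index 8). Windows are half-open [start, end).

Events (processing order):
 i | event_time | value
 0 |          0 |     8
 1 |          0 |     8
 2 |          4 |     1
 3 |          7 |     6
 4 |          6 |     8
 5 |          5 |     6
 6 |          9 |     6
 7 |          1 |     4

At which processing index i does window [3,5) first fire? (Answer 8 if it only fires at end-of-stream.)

i=0 t=0 v=8: → [0,2); WM=−∞
i=1 t=0 v=8: → [0,2); WM=−∞
i=2 t=4 v=1: → [4,6),[3,5); WM=4; [0,2) fires=2
i=3 t=7 v=6: → [7,9),[6,8); WM=4
i=4 t=6 v=8: → [6,8),[5,7); WM=4
i=5 t=5 v=6: → [5,7),[4,6); WM=7; [3,5) fires=1 [4,6) fires=2 [5,7) fires=2
i=6 t=9 v=6: → [9,11),[8,10); WM=7
i=7 t=1 v=4: DROP (t<7-3); WM=7

5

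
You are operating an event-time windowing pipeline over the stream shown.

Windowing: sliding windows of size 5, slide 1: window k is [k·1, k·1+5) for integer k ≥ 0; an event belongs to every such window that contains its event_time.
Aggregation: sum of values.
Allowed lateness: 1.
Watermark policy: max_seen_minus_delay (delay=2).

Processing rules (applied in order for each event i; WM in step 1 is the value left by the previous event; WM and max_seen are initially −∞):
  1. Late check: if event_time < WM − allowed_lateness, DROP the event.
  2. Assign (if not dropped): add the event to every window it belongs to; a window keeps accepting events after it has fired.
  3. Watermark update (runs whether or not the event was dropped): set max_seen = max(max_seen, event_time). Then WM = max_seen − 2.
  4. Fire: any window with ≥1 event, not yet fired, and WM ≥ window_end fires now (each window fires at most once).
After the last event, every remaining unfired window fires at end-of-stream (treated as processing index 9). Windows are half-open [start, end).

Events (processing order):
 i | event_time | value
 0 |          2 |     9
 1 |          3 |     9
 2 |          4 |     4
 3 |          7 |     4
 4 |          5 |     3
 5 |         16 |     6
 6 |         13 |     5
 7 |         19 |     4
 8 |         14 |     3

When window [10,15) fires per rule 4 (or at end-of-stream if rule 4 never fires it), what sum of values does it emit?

5

i=0 t=2 v=9: → [2,7),[1,6),[0,5); WM=0
i=1 t=3 v=9: → [3,8),[2,7),[1,6),[0,5); WM=1
i=2 t=4 v=4: → [4,9),[3,8),[2,7),[1,6),[0,5); WM=2
i=3 t=7 v=4: → [7,12),[6,11),[5,10),[4,9),[3,8); WM=5; [0,5) fires=22
i=4 t=5 v=3: → [5,10),[4,9),[3,8),[2,7),[1,6); WM=5
i=5 t=16 v=6: → [16,21),[15,20),[14,19),[13,18),[12,17); WM=14; [1,6) fires=25 [2,7) fires=25 [3,8) fires=20 [4,9) fires=11 [5,10) fires=7 [6,11) fires=4 [7,12) fires=4
i=6 t=13 v=5: → [13,18),[12,17),[11,16),[10,15),[9,14); WM=14; [9,14) fires=5
i=7 t=19 v=4: → [19,24),[18,23),[17,22),[16,21),[15,20); WM=17; [10,15) fires=5 [11,16) fires=5 [12,17) fires=11
i=8 t=14 v=3: DROP (t<17-1); WM=17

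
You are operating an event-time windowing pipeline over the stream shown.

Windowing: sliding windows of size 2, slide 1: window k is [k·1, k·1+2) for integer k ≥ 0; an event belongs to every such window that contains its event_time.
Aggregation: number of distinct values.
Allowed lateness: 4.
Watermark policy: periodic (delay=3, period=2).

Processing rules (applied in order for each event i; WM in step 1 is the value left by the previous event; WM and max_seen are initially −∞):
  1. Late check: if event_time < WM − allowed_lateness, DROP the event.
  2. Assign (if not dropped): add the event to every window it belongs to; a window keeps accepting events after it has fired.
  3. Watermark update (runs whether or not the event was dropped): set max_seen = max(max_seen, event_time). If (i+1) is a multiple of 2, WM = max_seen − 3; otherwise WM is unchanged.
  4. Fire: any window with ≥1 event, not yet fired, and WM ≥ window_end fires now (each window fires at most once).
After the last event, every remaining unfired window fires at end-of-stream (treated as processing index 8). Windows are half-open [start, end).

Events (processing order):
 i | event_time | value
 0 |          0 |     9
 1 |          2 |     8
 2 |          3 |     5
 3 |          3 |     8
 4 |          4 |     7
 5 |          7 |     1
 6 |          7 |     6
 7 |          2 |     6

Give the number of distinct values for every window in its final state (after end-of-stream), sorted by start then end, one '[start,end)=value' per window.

[0,2)=1 [1,3)=2 [2,4)=3 [3,5)=3 [4,6)=1 [6,8)=2 [7,9)=2

i=0 t=0 v=9: → [0,2); WM=−∞
i=1 t=2 v=8: → [2,4),[1,3); WM=-1
i=2 t=3 v=5: → [3,5),[2,4); WM=-1
i=3 t=3 v=8: → [3,5),[2,4); WM=0
i=4 t=4 v=7: → [4,6),[3,5); WM=0
i=5 t=7 v=1: → [7,9),[6,8); WM=4; [0,2) fires=1 [1,3) fires=1 [2,4) fires=2
i=6 t=7 v=6: → [7,9),[6,8); WM=4
i=7 t=2 v=6: → [2,4),[1,3); WM=4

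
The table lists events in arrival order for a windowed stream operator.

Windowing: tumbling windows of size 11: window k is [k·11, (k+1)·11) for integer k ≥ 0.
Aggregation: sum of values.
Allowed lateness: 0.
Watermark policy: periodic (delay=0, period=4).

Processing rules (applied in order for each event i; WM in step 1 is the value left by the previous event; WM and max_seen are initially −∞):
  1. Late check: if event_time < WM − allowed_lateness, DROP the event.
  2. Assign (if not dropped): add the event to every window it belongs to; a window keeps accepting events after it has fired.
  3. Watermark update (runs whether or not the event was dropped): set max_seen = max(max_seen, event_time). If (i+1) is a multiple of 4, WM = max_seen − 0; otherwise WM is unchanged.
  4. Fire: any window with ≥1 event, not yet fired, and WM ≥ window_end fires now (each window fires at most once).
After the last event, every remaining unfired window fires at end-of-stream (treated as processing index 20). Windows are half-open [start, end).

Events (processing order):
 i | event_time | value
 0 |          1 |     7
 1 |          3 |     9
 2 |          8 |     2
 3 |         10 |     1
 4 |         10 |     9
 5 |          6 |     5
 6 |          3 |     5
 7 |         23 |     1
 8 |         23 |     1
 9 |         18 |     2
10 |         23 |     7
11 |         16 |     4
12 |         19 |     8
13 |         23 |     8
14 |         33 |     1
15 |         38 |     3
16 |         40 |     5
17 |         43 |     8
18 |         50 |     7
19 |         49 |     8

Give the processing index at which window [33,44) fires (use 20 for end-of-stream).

i=0 t=1 v=7: → [0,11); WM=−∞
i=1 t=3 v=9: → [0,11); WM=−∞
i=2 t=8 v=2: → [0,11); WM=−∞
i=3 t=10 v=1: → [0,11); WM=10
i=4 t=10 v=9: → [0,11); WM=10
i=5 t=6 v=5: DROP (t<10-0); WM=10
i=6 t=3 v=5: DROP (t<10-0); WM=10
i=7 t=23 v=1: → [22,33); WM=23; [0,11) fires=28
i=8 t=23 v=1: → [22,33); WM=23
i=9 t=18 v=2: DROP (t<23-0); WM=23
i=10 t=23 v=7: → [22,33); WM=23
i=11 t=16 v=4: DROP (t<23-0); WM=23
i=12 t=19 v=8: DROP (t<23-0); WM=23
i=13 t=23 v=8: → [22,33); WM=23
i=14 t=33 v=1: → [33,44); WM=23
i=15 t=38 v=3: → [33,44); WM=38; [22,33) fires=17
i=16 t=40 v=5: → [33,44); WM=38
i=17 t=43 v=8: → [33,44); WM=38
i=18 t=50 v=7: → [44,55); WM=38
i=19 t=49 v=8: → [44,55); WM=50; [33,44) fires=17

19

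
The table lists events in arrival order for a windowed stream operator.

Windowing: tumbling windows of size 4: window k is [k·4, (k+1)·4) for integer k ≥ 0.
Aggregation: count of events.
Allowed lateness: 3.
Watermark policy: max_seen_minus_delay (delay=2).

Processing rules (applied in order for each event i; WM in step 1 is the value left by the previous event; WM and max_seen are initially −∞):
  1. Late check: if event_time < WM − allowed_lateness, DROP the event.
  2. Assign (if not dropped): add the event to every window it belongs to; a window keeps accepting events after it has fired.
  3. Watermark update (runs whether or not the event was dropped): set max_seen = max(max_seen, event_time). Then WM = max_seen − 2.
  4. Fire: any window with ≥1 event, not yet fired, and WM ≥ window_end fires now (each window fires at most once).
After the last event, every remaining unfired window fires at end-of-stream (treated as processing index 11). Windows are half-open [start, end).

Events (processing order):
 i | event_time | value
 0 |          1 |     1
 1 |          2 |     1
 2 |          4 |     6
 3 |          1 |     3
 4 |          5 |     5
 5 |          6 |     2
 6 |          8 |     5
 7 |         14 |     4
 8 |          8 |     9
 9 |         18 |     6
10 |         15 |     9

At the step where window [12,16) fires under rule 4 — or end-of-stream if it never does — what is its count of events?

1

i=0 t=1 v=1: → [0,4); WM=-1
i=1 t=2 v=1: → [0,4); WM=0
i=2 t=4 v=6: → [4,8); WM=2
i=3 t=1 v=3: → [0,4); WM=2
i=4 t=5 v=5: → [4,8); WM=3
i=5 t=6 v=2: → [4,8); WM=4; [0,4) fires=3
i=6 t=8 v=5: → [8,12); WM=6
i=7 t=14 v=4: → [12,16); WM=12; [4,8) fires=3 [8,12) fires=1
i=8 t=8 v=9: DROP (t<12-3); WM=12
i=9 t=18 v=6: → [16,20); WM=16; [12,16) fires=1
i=10 t=15 v=9: → [12,16); WM=16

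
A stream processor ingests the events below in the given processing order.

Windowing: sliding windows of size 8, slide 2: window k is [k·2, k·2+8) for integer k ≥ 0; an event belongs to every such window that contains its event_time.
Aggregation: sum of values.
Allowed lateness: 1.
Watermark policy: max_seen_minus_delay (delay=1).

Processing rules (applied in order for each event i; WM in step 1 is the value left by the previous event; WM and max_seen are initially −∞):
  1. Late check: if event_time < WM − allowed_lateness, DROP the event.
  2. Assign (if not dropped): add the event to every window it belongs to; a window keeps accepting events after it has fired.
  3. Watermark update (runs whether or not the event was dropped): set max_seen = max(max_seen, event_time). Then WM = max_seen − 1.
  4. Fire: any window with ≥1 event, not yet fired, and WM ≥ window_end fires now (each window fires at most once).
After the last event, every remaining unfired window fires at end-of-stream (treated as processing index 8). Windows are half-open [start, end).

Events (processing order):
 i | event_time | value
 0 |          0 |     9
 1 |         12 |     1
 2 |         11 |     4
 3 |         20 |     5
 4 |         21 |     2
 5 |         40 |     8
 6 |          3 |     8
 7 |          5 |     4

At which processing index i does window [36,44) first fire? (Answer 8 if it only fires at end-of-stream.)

i=0 t=0 v=9: → [0,8); WM=-1
i=1 t=12 v=1: → [12,20),[10,18),[8,16),[6,14); WM=11; [0,8) fires=9
i=2 t=11 v=4: → [10,18),[8,16),[6,14),[4,12); WM=11
i=3 t=20 v=5: → [20,28),[18,26),[16,24),[14,22); WM=19; [4,12) fires=4 [6,14) fires=5 [8,16) fires=5 [10,18) fires=5
i=4 t=21 v=2: → [20,28),[18,26),[16,24),[14,22); WM=20; [12,20) fires=1
i=5 t=40 v=8: → [40,48),[38,46),[36,44),[34,42); WM=39; [14,22) fires=7 [16,24) fires=7 [18,26) fires=7 [20,28) fires=7
i=6 t=3 v=8: DROP (t<39-1); WM=39
i=7 t=5 v=4: DROP (t<39-1); WM=39

8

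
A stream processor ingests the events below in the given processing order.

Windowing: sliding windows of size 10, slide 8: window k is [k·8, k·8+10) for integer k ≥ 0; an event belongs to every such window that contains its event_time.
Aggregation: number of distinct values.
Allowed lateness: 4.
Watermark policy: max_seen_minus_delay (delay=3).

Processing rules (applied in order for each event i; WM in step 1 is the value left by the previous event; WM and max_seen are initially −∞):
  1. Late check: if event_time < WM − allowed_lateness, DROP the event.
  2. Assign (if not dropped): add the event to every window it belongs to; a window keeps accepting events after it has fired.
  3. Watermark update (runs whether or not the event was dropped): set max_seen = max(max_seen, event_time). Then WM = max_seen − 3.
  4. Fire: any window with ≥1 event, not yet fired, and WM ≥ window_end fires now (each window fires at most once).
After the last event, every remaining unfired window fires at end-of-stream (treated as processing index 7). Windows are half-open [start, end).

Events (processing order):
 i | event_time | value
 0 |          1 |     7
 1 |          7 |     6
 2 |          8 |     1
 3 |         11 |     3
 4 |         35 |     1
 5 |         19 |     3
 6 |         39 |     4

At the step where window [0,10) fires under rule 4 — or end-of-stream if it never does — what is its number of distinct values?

i=0 t=1 v=7: → [0,10); WM=-2
i=1 t=7 v=6: → [0,10); WM=4
i=2 t=8 v=1: → [8,18),[0,10); WM=5
i=3 t=11 v=3: → [8,18); WM=8
i=4 t=35 v=1: → [32,42); WM=32; [0,10) fires=3 [8,18) fires=2
i=5 t=19 v=3: DROP (t<32-4); WM=32
i=6 t=39 v=4: → [32,42); WM=36

3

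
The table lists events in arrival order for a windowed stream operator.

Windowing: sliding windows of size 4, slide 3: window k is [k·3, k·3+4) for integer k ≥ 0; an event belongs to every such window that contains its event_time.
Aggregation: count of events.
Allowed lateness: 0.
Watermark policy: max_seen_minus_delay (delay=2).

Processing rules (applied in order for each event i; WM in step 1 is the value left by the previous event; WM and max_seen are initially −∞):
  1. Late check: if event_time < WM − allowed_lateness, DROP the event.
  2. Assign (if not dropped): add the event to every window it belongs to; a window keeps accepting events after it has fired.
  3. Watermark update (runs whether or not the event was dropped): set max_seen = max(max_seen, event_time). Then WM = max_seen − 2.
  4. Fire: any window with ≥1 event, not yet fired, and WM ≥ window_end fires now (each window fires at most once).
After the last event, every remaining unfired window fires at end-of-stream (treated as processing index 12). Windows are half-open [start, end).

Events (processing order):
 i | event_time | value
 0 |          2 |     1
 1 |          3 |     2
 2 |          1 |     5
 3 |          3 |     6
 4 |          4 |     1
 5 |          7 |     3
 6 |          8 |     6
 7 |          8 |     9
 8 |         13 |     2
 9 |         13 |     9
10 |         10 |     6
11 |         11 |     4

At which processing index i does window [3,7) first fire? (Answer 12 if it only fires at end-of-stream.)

8

i=0 t=2 v=1: → [0,4); WM=0
i=1 t=3 v=2: → [3,7),[0,4); WM=1
i=2 t=1 v=5: → [0,4); WM=1
i=3 t=3 v=6: → [3,7),[0,4); WM=1
i=4 t=4 v=1: → [3,7); WM=2
i=5 t=7 v=3: → [6,10); WM=5; [0,4) fires=4
i=6 t=8 v=6: → [6,10); WM=6
i=7 t=8 v=9: → [6,10); WM=6
i=8 t=13 v=2: → [12,16); WM=11; [3,7) fires=3 [6,10) fires=3
i=9 t=13 v=9: → [12,16); WM=11
i=10 t=10 v=6: DROP (t<11-0); WM=11
i=11 t=11 v=4: → [9,13); WM=11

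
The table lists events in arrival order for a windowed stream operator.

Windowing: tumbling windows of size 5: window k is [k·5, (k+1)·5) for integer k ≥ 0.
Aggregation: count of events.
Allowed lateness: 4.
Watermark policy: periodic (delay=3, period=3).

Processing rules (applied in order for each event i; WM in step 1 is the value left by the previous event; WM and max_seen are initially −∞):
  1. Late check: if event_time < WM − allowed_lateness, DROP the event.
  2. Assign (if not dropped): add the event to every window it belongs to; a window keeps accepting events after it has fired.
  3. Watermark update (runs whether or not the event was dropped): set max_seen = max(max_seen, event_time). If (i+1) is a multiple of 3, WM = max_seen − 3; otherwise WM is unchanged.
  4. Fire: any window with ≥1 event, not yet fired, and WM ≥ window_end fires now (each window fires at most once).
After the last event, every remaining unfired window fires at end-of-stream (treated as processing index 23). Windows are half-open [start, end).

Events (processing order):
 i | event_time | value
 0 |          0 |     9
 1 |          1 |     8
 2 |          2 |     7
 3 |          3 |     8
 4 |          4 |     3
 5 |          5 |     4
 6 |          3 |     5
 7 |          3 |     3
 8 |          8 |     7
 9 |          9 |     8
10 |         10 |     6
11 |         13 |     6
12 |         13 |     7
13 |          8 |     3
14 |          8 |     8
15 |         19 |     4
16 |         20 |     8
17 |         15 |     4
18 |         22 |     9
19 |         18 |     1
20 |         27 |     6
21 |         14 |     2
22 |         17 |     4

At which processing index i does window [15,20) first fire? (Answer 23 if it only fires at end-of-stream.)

i=0 t=0 v=9: → [0,5); WM=−∞
i=1 t=1 v=8: → [0,5); WM=−∞
i=2 t=2 v=7: → [0,5); WM=-1
i=3 t=3 v=8: → [0,5); WM=-1
i=4 t=4 v=3: → [0,5); WM=-1
i=5 t=5 v=4: → [5,10); WM=2
i=6 t=3 v=5: → [0,5); WM=2
i=7 t=3 v=3: → [0,5); WM=2
i=8 t=8 v=7: → [5,10); WM=5; [0,5) fires=7
i=9 t=9 v=8: → [5,10); WM=5
i=10 t=10 v=6: → [10,15); WM=5
i=11 t=13 v=6: → [10,15); WM=10; [5,10) fires=3
i=12 t=13 v=7: → [10,15); WM=10
i=13 t=8 v=3: → [5,10); WM=10
i=14 t=8 v=8: → [5,10); WM=10
i=15 t=19 v=4: → [15,20); WM=10
i=16 t=20 v=8: → [20,25); WM=10
i=17 t=15 v=4: → [15,20); WM=17; [10,15) fires=3
i=18 t=22 v=9: → [20,25); WM=17
i=19 t=18 v=1: → [15,20); WM=17
i=20 t=27 v=6: → [25,30); WM=24; [15,20) fires=3
i=21 t=14 v=2: DROP (t<24-4); WM=24
i=22 t=17 v=4: DROP (t<24-4); WM=24

20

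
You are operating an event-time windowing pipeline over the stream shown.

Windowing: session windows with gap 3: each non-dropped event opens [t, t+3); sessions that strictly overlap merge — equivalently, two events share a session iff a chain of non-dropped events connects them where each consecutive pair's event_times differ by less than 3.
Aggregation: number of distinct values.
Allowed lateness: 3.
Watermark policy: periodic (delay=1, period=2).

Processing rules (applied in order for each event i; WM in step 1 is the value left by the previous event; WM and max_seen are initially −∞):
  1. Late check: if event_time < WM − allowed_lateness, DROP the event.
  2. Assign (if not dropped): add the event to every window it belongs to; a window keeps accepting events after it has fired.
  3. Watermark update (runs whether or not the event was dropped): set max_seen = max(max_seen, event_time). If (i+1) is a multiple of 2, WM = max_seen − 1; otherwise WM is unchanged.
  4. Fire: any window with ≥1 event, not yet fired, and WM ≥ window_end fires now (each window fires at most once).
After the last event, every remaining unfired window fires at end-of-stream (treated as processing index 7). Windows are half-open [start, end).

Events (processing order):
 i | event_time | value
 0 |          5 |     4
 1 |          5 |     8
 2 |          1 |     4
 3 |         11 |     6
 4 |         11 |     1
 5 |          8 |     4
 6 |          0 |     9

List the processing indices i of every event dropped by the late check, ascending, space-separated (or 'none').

6

i=0 t=5 v=4: → [5,8); WM=−∞
i=1 t=5 v=8: → [5,8); WM=4
i=2 t=1 v=4: → [1,4); WM=4
i=3 t=11 v=6: → [11,14); WM=10
i=4 t=11 v=1: → [11,14); WM=10
i=5 t=8 v=4: → [8,11); WM=10
i=6 t=0 v=9: DROP (t<10-3); WM=10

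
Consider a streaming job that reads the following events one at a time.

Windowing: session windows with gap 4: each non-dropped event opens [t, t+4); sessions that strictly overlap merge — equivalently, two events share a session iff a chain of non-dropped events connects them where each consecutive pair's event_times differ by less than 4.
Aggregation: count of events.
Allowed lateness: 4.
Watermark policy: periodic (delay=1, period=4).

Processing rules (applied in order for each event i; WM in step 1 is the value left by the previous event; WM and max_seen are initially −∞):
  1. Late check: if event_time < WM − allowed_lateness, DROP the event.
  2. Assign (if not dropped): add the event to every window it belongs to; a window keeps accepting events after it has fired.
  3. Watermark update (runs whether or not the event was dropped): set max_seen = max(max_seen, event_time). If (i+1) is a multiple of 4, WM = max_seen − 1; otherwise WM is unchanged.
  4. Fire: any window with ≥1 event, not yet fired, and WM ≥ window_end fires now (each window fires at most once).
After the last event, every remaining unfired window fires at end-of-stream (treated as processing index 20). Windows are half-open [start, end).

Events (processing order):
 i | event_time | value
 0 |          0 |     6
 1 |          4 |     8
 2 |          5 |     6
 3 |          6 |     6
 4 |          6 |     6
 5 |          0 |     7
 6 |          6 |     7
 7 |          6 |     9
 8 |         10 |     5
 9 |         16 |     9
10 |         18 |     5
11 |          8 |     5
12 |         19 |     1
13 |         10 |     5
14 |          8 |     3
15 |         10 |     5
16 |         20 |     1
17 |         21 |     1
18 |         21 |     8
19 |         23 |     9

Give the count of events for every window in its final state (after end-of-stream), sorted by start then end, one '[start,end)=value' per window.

i=0 t=0 v=6: → [0,4); WM=−∞
i=1 t=4 v=8: → [4,8); WM=−∞
i=2 t=5 v=6: → [4,9); WM=−∞
i=3 t=6 v=6: → [4,10); WM=5
i=4 t=6 v=6: → [4,10); WM=5
i=5 t=0 v=7: DROP (t<5-4); WM=5
i=6 t=6 v=7: → [4,10); WM=5
i=7 t=6 v=9: → [4,10); WM=5
i=8 t=10 v=5: → [10,14); WM=5
i=9 t=16 v=9: → [16,20); WM=5
i=10 t=18 v=5: → [16,22); WM=5
i=11 t=8 v=5: → [4,14); WM=17
i=12 t=19 v=1: → [16,23); WM=17
i=13 t=10 v=5: DROP (t<17-4); WM=17
i=14 t=8 v=3: DROP (t<17-4); WM=17
i=15 t=10 v=5: DROP (t<17-4); WM=18
i=16 t=20 v=1: → [16,24); WM=18
i=17 t=21 v=1: → [16,25); WM=18
i=18 t=21 v=8: → [16,25); WM=18
i=19 t=23 v=9: → [16,27); WM=22

[0,4)=1 [4,14)=8 [16,27)=7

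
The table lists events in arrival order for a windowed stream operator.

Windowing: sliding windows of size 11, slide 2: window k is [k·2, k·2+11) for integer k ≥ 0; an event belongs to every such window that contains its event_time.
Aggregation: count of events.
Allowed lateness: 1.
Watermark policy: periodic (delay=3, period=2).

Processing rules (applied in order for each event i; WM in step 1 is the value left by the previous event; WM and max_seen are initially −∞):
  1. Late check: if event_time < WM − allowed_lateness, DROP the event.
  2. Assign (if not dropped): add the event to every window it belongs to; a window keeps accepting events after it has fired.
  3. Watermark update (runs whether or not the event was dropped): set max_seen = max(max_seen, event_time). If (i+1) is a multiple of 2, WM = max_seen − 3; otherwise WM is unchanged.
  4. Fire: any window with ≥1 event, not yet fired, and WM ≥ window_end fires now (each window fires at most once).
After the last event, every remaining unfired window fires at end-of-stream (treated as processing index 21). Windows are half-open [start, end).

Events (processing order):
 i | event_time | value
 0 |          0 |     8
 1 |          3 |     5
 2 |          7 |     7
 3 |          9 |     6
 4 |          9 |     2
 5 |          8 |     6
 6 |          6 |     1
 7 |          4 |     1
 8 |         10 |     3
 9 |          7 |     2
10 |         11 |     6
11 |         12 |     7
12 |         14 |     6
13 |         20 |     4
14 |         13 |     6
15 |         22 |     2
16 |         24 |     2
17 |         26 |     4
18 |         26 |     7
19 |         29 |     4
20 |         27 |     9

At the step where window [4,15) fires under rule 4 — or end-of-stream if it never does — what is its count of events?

10

i=0 t=0 v=8: → [0,11); WM=−∞
i=1 t=3 v=5: → [2,13),[0,11); WM=0
i=2 t=7 v=7: → [6,17),[4,15),[2,13),[0,11); WM=0
i=3 t=9 v=6: → [8,19),[6,17),[4,15),[2,13),[0,11); WM=6
i=4 t=9 v=2: → [8,19),[6,17),[4,15),[2,13),[0,11); WM=6
i=5 t=8 v=6: → [8,19),[6,17),[4,15),[2,13),[0,11); WM=6
i=6 t=6 v=1: → [6,17),[4,15),[2,13),[0,11); WM=6
i=7 t=4 v=1: DROP (t<6-1); WM=6
i=8 t=10 v=3: → [10,21),[8,19),[6,17),[4,15),[2,13),[0,11); WM=6
i=9 t=7 v=2: → [6,17),[4,15),[2,13),[0,11); WM=7
i=10 t=11 v=6: → [10,21),[8,19),[6,17),[4,15),[2,13); WM=7
i=11 t=12 v=7: → [12,23),[10,21),[8,19),[6,17),[4,15),[2,13); WM=9
i=12 t=14 v=6: → [14,25),[12,23),[10,21),[8,19),[6,17),[4,15); WM=9
i=13 t=20 v=4: → [20,31),[18,29),[16,27),[14,25),[12,23),[10,21); WM=17; [0,11) fires=9 [2,13) fires=10 [4,15) fires=10 [6,17) fires=10
i=14 t=13 v=6: DROP (t<17-1); WM=17
i=15 t=22 v=2: → [22,33),[20,31),[18,29),[16,27),[14,25),[12,23); WM=19; [8,19) fires=7
i=16 t=24 v=2: → [24,35),[22,33),[20,31),[18,29),[16,27),[14,25); WM=19
i=17 t=26 v=4: → [26,37),[24,35),[22,33),[20,31),[18,29),[16,27); WM=23; [10,21) fires=5 [12,23) fires=4
i=18 t=26 v=7: → [26,37),[24,35),[22,33),[20,31),[18,29),[16,27); WM=23
i=19 t=29 v=4: → [28,39),[26,37),[24,35),[22,33),[20,31); WM=26; [14,25) fires=4
i=20 t=27 v=9: → [26,37),[24,35),[22,33),[20,31),[18,29); WM=26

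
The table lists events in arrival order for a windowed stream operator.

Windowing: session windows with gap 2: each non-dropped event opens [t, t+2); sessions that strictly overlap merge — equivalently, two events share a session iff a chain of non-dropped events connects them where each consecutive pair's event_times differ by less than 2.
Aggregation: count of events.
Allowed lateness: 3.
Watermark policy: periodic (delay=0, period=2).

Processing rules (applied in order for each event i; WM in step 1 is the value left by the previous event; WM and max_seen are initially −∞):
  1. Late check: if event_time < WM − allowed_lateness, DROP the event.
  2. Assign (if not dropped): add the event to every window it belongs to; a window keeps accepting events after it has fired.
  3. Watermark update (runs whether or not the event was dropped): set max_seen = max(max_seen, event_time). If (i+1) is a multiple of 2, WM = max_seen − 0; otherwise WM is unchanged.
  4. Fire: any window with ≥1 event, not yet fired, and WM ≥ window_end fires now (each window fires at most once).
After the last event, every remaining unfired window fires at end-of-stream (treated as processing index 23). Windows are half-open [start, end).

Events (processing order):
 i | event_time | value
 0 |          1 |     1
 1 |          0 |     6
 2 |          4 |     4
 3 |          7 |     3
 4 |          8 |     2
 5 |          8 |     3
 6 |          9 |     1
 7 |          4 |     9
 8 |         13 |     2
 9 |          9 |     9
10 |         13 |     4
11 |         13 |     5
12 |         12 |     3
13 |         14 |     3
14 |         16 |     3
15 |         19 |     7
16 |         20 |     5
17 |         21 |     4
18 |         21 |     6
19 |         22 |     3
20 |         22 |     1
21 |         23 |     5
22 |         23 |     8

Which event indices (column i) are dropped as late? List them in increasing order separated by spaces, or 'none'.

i=0 t=1 v=1: → [1,3); WM=−∞
i=1 t=0 v=6: → [0,3); WM=1
i=2 t=4 v=4: → [4,6); WM=1
i=3 t=7 v=3: → [7,9); WM=7
i=4 t=8 v=2: → [7,10); WM=7
i=5 t=8 v=3: → [7,10); WM=8
i=6 t=9 v=1: → [7,11); WM=8
i=7 t=4 v=9: DROP (t<8-3); WM=9
i=8 t=13 v=2: → [13,15); WM=9
i=9 t=9 v=9: → [7,11); WM=13
i=10 t=13 v=4: → [13,15); WM=13
i=11 t=13 v=5: → [13,15); WM=13
i=12 t=12 v=3: → [12,15); WM=13
i=13 t=14 v=3: → [12,16); WM=14
i=14 t=16 v=3: → [16,18); WM=14
i=15 t=19 v=7: → [19,21); WM=19
i=16 t=20 v=5: → [19,22); WM=19
i=17 t=21 v=4: → [19,23); WM=21
i=18 t=21 v=6: → [19,23); WM=21
i=19 t=22 v=3: → [19,24); WM=22
i=20 t=22 v=1: → [19,24); WM=22
i=21 t=23 v=5: → [19,25); WM=23
i=22 t=23 v=8: → [19,25); WM=23

7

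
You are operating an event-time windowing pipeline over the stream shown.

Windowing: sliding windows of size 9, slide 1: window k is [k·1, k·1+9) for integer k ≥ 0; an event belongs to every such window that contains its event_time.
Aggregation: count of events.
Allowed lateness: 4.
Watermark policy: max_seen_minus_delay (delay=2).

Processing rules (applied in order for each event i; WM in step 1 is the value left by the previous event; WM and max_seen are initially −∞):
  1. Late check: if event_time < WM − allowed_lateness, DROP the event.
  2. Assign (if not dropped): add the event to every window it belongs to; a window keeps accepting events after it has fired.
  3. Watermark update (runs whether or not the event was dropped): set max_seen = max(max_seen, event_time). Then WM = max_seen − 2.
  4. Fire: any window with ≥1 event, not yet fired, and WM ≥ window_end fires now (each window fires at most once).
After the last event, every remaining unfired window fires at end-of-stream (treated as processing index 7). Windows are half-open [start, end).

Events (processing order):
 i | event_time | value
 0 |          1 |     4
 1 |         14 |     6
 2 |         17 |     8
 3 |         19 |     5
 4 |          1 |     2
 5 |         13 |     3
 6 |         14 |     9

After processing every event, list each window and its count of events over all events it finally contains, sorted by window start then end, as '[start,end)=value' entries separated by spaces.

i=0 t=1 v=4: → [1,10),[0,9); WM=-1
i=1 t=14 v=6: → [14,23),[13,22),[12,21),[11,20),[10,19),[9,18),[8,17),[7,16),[6,15); WM=12; [0,9) fires=1 [1,10) fires=1
i=2 t=17 v=8: → [17,26),[16,25),[15,24),[14,23),[13,22),[12,21),[11,20),[10,19),[9,18); WM=15; [6,15) fires=1
i=3 t=19 v=5: → [19,28),[18,27),[17,26),[16,25),[15,24),[14,23),[13,22),[12,21),[11,20); WM=17; [7,16) fires=1 [8,17) fires=1
i=4 t=1 v=2: DROP (t<17-4); WM=17
i=5 t=13 v=3: → [13,22),[12,21),[11,20),[10,19),[9,18),[8,17),[7,16),[6,15),[5,14); WM=17; [5,14) fires=1
i=6 t=14 v=9: → [14,23),[13,22),[12,21),[11,20),[10,19),[9,18),[8,17),[7,16),[6,15); WM=17

[0,9)=1 [1,10)=1 [5,14)=1 [6,15)=3 [7,16)=3 [8,17)=3 [9,18)=4 [10,19)=4 [11,20)=5 [12,21)=5 [13,22)=5 [14,23)=4 [15,24)=2 [16,25)=2 [17,26)=2 [18,27)=1 [19,28)=1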